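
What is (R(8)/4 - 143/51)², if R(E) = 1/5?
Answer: 7890481/1040400 ≈ 7.5841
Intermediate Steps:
R(E) = ⅕
(R(8)/4 - 143/51)² = ((⅕)/4 - 143/51)² = ((⅕)*(¼) - 143*1/51)² = (1/20 - 143/51)² = (-2809/1020)² = 7890481/1040400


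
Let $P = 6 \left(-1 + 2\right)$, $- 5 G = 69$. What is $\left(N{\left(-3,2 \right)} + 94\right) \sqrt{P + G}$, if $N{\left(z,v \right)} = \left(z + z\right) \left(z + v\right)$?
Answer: $20 i \sqrt{195} \approx 279.28 i$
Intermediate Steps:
$N{\left(z,v \right)} = 2 z \left(v + z\right)$
$G = - \frac{69}{5}$ ($G = \left(- \frac{1}{5}\right) 69 = - \frac{69}{5} \approx -13.8$)
$P = 6$ ($P = 6 \cdot 1 = 6$)
$\left(N{\left(-3,2 \right)} + 94\right) \sqrt{P + G} = \left(2 \left(-3\right) \left(2 - 3\right) + 94\right) \sqrt{6 - \frac{69}{5}} = \left(2 \left(-3\right) \left(-1\right) + 94\right) \sqrt{- \frac{39}{5}} = \left(6 + 94\right) \frac{i \sqrt{195}}{5} = 100 \frac{i \sqrt{195}}{5} = 20 i \sqrt{195}$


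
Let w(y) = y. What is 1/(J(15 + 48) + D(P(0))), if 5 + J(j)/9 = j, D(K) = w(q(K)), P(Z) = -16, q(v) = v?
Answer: 1/506 ≈ 0.0019763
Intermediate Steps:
D(K) = K
J(j) = -45 + 9*j
1/(J(15 + 48) + D(P(0))) = 1/((-45 + 9*(15 + 48)) - 16) = 1/((-45 + 9*63) - 16) = 1/((-45 + 567) - 16) = 1/(522 - 16) = 1/506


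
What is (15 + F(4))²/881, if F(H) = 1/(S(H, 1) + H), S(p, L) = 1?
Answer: 5776/22025 ≈ 0.26225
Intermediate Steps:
F(H) = 1/(1 + H)
(15 + F(4))²/881 = (15 + 1/(1 + 4))²/881 = (15 + 1/5)²*(1/881) = (15 + ⅕)²*(1/881) = (76/5)²*(1/881) = (5776/25)*(1/881) = 5776/22025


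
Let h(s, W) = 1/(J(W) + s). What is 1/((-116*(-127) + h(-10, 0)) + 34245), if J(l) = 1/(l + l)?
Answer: 1/48977 ≈ 2.0418e-5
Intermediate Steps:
J(l) = 1/(2*l)
h(s, W) = 1/(s + 1/(2*W)) (h(s, W) = 1/(1/(2*W) + s) = 1/(s + 1/(2*W)))
1/((-116*(-127) + h(-10, 0)) + 34245) = 1/((-116*(-127) + 2*0/(1 + 2*0*(-10))) + 34245) = 1/((14732 + 2*0/(1 + 0)) + 34245) = 1/((14732 + 2*0/1) + 34245) = 1/((14732 + 2*0*1) + 34245) = 1/((14732 + 0) + 34245) = 1/(14732 + 34245) = 1/48977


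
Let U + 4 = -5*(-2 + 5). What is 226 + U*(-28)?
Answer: 758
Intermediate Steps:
U = -19 (U = -4 - 5*(-2 + 5) = -4 - 5*3 = -4 - 15 = -19)
226 + U*(-28) = 226 - 19*(-28) = 226 + 532 = 758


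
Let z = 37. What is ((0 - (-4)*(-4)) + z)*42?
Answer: 882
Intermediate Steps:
((0 - (-4)*(-4)) + z)*42 = ((0 - (-4)*(-4)) + 37)*42 = ((0 - 1*16) + 37)*42 = ((0 - 16) + 37)*42 = (-16 + 37)*42 = 21*42 = 882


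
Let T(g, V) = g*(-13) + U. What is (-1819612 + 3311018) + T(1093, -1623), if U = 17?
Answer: 1477214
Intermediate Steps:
T(g, V) = 17 - 13*g (T(g, V) = g*(-13) + 17 = -13*g + 17 = 17 - 13*g)
(-1819612 + 3311018) + T(1093, -1623) = (-1819612 + 3311018) + (17 - 13*1093) = 1491406 + (17 - 14209) = 1491406 - 14192 = 1477214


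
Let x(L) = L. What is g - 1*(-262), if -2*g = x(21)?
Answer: 503/2 ≈ 251.50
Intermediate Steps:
g = -21/2 (g = -½*21 = -21/2 ≈ -10.500)
g - 1*(-262) = -21/2 - 1*(-262) = -21/2 + 262 = 503/2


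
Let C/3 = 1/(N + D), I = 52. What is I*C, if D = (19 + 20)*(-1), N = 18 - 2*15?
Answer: -52/17 ≈ -3.0588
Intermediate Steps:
N = -12 (N = 18 - 30 = -12)
D = -39 (D = 39*(-1) = -39)
C = -1/17 (C = 3/(-12 - 39) = 3/(-51) = 3*(-1/51) = -1/17 ≈ -0.058824)
I*C = 52*(-1/17) = -52/17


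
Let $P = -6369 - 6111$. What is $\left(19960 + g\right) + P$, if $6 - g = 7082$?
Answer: $404$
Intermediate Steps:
$g = -7076$ ($g = 6 - 7082 = -7076$)
$P = -12480$ ($P = -6369 - 6111 = -12480$)
$\left(19960 + g\right) + P = \left(19960 - 7076\right) - 12480 = 12884 - 12480 = 404$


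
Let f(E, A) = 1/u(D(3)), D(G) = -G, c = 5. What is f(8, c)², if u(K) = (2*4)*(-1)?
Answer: 1/64 ≈ 0.015625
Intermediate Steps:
u(K) = -8 (u(K) = 8*(-1) = -8)
f(E, A) = -⅛ (f(E, A) = 1/(-8) = -⅛)
f(8, c)² = (-⅛)² = 1/64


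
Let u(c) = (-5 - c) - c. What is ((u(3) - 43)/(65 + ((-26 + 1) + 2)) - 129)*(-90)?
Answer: 82080/7 ≈ 11726.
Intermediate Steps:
u(c) = -5 - 2*c
((u(3) - 43)/(65 + ((-26 + 1) + 2)) - 129)*(-90) = (((-5 - 2*3) - 43)/(65 + ((-26 + 1) + 2)) - 129)*(-90) = (((-5 - 6) - 43)/(65 + (-25 + 2)) - 129)*(-90) = ((-11 - 43)/(65 - 23) - 129)*(-90) = (-54/42 - 129)*(-90) = (-54*1/42 - 129)*(-90) = (-9/7 - 129)*(-90) = -912/7*(-90) = 82080/7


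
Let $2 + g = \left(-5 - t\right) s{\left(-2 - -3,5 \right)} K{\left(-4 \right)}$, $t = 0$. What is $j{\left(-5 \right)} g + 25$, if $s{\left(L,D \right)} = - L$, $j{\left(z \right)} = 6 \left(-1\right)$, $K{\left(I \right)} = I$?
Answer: $157$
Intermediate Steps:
$j{\left(z \right)} = -6$
$g = -22$ ($g = -2 + \left(-5 - 0\right) \left(- (-2 - -3)\right) \left(-4\right) = -2 + \left(-5 + 0\right) \left(- (-2 + 3)\right) \left(-4\right) = -2 + - 5 \left(\left(-1\right) 1\right) \left(-4\right) = -2 + \left(-5\right) \left(-1\right) \left(-4\right) = -2 + 5 \left(-4\right) = -2 - 20 = -22$)
$j{\left(-5 \right)} g + 25 = \left(-6\right) \left(-22\right) + 25 = 132 + 25 = 157$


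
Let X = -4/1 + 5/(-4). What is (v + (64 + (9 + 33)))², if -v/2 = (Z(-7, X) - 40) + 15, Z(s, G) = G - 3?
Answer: 119025/4 ≈ 29756.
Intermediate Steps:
X = -21/4 (X = -4*1 + 5*(-¼) = -4 - 5/4 = -21/4 ≈ -5.2500)
Z(s, G) = -3 + G
v = 133/2 (v = -2*(((-3 - 21/4) - 40) + 15) = -2*((-33/4 - 40) + 15) = -2*(-193/4 + 15) = -2*(-133/4) = 133/2 ≈ 66.500)
(v + (64 + (9 + 33)))² = (133/2 + (64 + (9 + 33)))² = (133/2 + (64 + 42))² = (133/2 + 106)² = (345/2)² = 119025/4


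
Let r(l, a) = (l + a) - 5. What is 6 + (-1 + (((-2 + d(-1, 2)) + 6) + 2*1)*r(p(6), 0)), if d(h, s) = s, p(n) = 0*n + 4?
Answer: -3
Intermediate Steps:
p(n) = 4 (p(n) = 0 + 4 = 4)
r(l, a) = -5 + a + l (r(l, a) = (a + l) - 5 = -5 + a + l)
6 + (-1 + (((-2 + d(-1, 2)) + 6) + 2*1)*r(p(6), 0)) = 6 + (-1 + (((-2 + 2) + 6) + 2*1)*(-5 + 0 + 4)) = 6 + (-1 + ((0 + 6) + 2)*(-1)) = 6 + (-1 + (6 + 2)*(-1)) = 6 + (-1 + 8*(-1)) = 6 + (-1 - 8) = 6 - 9 = -3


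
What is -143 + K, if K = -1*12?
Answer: -155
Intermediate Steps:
K = -12
-143 + K = -143 - 12 = -155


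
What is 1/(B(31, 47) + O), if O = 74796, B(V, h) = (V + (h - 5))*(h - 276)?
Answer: 1/58079 ≈ 1.7218e-5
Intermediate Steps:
B(V, h) = (-276 + h)*(-5 + V + h) (B(V, h) = (V + (-5 + h))*(-276 + h) = (-5 + V + h)*(-276 + h) = (-276 + h)*(-5 + V + h))
1/(B(31, 47) + O) = 1/((1380 + 47² - 281*47 - 276*31 + 31*47) + 74796) = 1/((1380 + 2209 - 13207 - 8556 + 1457) + 74796) = 1/(-16717 + 74796) = 1/58079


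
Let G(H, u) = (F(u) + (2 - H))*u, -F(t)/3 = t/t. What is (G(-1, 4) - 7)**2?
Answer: 49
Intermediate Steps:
F(t) = -3 (F(t) = -3*t/t = -3*1 = -3)
G(H, u) = u*(-1 - H) (G(H, u) = (-3 + (2 - H))*u = (-1 - H)*u = u*(-1 - H))
(G(-1, 4) - 7)**2 = (-1*4*(1 - 1) - 7)**2 = (-1*4*0 - 7)**2 = (0 - 7)**2 = (-7)**2 = 49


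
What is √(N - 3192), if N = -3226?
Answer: I*√6418 ≈ 80.112*I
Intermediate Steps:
√(N - 3192) = √(-3226 - 3192) = √(-6418) = I*√6418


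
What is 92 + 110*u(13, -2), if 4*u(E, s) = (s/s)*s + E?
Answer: 789/2 ≈ 394.50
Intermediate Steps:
u(E, s) = E/4 + s/4 (u(E, s) = ((s/s)*s + E)/4 = (1*s + E)/4 = (s + E)/4 = (E + s)/4 = E/4 + s/4)
92 + 110*u(13, -2) = 92 + 110*((1/4)*13 + (1/4)*(-2)) = 92 + 110*(13/4 - 1/2) = 92 + 110*(11/4) = 92 + 605/2 = 789/2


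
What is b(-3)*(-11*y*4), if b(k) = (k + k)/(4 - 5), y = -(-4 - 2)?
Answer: -1584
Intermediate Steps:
y = 6 (y = -1*(-6) = 6)
b(k) = -2*k (b(k) = (2*k)/(-1) = (2*k)*(-1) = -2*k)
b(-3)*(-11*y*4) = (-2*(-3))*(-11*6*4) = 6*(-66*4) = 6*(-264) = -1584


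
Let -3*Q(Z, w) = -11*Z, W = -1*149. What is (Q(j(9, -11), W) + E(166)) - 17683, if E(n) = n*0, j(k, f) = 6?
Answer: -17661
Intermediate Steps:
E(n) = 0
W = -149
Q(Z, w) = 11*Z/3 (Q(Z, w) = -(-11)*Z/3 = 11*Z/3)
(Q(j(9, -11), W) + E(166)) - 17683 = ((11/3)*6 + 0) - 17683 = (22 + 0) - 17683 = 22 - 17683 = -17661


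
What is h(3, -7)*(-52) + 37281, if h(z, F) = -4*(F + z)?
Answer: 36449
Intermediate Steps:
h(z, F) = -4*F - 4*z
h(3, -7)*(-52) + 37281 = (-4*(-7) - 4*3)*(-52) + 37281 = (28 - 12)*(-52) + 37281 = 16*(-52) + 37281 = -832 + 37281 = 36449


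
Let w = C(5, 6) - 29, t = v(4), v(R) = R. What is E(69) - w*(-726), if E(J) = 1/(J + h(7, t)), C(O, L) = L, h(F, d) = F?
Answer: -1269047/76 ≈ -16698.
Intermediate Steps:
t = 4
E(J) = 1/(7 + J) (E(J) = 1/(J + 7) = 1/(7 + J))
w = -23 (w = 6 - 29 = -23)
E(69) - w*(-726) = 1/(7 + 69) - (-23)*(-726) = 1/76 - 1*16698 = 1/76 - 16698 = -1269047/76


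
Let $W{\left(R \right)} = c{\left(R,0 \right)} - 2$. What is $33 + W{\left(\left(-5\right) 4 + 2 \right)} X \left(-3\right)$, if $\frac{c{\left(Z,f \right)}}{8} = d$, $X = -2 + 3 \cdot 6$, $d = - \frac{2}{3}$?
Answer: $385$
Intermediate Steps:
$d = - \frac{2}{3}$ ($d = \left(-2\right) \frac{1}{3} = - \frac{2}{3} \approx -0.66667$)
$X = 16$ ($X = -2 + 18 = 16$)
$c{\left(Z,f \right)} = - \frac{16}{3}$ ($c{\left(Z,f \right)} = 8 \left(- \frac{2}{3}\right) = - \frac{16}{3}$)
$W{\left(R \right)} = - \frac{22}{3}$ ($W{\left(R \right)} = - \frac{16}{3} - 2 = - \frac{22}{3}$)
$33 + W{\left(\left(-5\right) 4 + 2 \right)} X \left(-3\right) = 33 - \frac{22 \cdot 16 \left(-3\right)}{3} = 33 - -352 = 33 + 352 = 385$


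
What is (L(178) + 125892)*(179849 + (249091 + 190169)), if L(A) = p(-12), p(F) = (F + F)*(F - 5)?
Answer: 78193466700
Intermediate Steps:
p(F) = 2*F*(-5 + F) (p(F) = (2*F)*(-5 + F) = 2*F*(-5 + F))
L(A) = 408 (L(A) = 2*(-12)*(-5 - 12) = 2*(-12)*(-17) = 408)
(L(178) + 125892)*(179849 + (249091 + 190169)) = (408 + 125892)*(179849 + (249091 + 190169)) = 126300*(179849 + 439260) = 126300*619109 = 78193466700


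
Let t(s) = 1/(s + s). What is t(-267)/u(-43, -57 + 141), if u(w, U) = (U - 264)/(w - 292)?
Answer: -67/19224 ≈ -0.0034852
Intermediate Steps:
t(s) = 1/(2*s)
u(w, U) = (-264 + U)/(-292 + w)
t(-267)/u(-43, -57 + 141) = ((½)/(-267))/(((-264 + (-57 + 141))/(-292 - 43))) = ((½)*(-1/267))/(((-264 + 84)/(-335))) = -1/(534*((-1/335*(-180)))) = -1/(534*36/67) = -1/534*67/36 = -67/19224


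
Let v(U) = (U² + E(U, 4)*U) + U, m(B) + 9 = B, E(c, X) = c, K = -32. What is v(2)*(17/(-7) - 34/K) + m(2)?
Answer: -1157/56 ≈ -20.661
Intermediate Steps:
m(B) = -9 + B
v(U) = U + 2*U² (v(U) = (U² + U*U) + U = (U² + U²) + U = 2*U² + U = U + 2*U²)
v(2)*(17/(-7) - 34/K) + m(2) = (2*(1 + 2*2))*(17/(-7) - 34/(-32)) + (-9 + 2) = (2*(1 + 4))*(17*(-⅐) - 34*(-1/32)) - 7 = (2*5)*(-17/7 + 17/16) - 7 = 10*(-153/112) - 7 = -765/56 - 7 = -1157/56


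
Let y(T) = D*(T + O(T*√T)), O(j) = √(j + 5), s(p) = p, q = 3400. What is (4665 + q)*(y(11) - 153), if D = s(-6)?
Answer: -1766235 - 48390*√(5 + 11*√11) ≈ -2.0779e+6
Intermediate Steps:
O(j) = √(5 + j)
D = -6
y(T) = -6*T - 6*√(5 + T^(3/2)) (y(T) = -6*(T + √(5 + T*√T)) = -6*(T + √(5 + T^(3/2))) = -6*T - 6*√(5 + T^(3/2)))
(4665 + q)*(y(11) - 153) = (4665 + 3400)*((-6*11 - 6*√(5 + 11^(3/2))) - 153) = 8065*((-66 - 6*√(5 + 11*√11)) - 153) = 8065*(-219 - 6*√(5 + 11*√11)) = -1766235 - 48390*√(5 + 11*√11)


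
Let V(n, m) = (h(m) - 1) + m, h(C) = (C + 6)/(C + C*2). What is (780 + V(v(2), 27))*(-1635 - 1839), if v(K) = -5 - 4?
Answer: -8404378/3 ≈ -2.8015e+6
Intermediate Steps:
v(K) = -9
h(C) = (6 + C)/(3*C) (h(C) = (6 + C)/(C + 2*C) = (6 + C)/((3*C)) = (6 + C)*(1/(3*C)) = (6 + C)/(3*C))
V(n, m) = -1 + m + (6 + m)/(3*m) (V(n, m) = ((6 + m)/(3*m) - 1) + m = (-1 + (6 + m)/(3*m)) + m = -1 + m + (6 + m)/(3*m))
(780 + V(v(2), 27))*(-1635 - 1839) = (780 + (-2/3 + 27 + 2/27))*(-1635 - 1839) = (780 + (-2/3 + 27 + 2*(1/27)))*(-3474) = (780 + (-2/3 + 27 + 2/27))*(-3474) = (780 + 713/27)*(-3474) = (21773/27)*(-3474) = -8404378/3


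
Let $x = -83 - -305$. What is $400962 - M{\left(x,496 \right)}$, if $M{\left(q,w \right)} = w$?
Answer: $400466$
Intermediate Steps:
$x = 222$ ($x = -83 + 305 = 222$)
$400962 - M{\left(x,496 \right)} = 400962 - 496 = 400466$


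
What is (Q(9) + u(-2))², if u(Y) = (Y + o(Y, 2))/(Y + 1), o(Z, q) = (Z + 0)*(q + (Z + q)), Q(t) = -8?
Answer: 4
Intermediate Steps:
o(Z, q) = Z*(Z + 2*q)
u(Y) = (Y + Y*(4 + Y))/(1 + Y) (u(Y) = (Y + Y*(Y + 2*2))/(Y + 1) = (Y + Y*(Y + 4))/(1 + Y) = (Y + Y*(4 + Y))/(1 + Y))
(Q(9) + u(-2))² = (-8 - 2*(5 - 2)/(1 - 2))² = (-8 - 2*3/(-1))² = (-8 - 2*(-1)*3)² = (-8 + 6)² = (-2)² = 4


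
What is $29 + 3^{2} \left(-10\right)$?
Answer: $-61$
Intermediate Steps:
$29 + 3^{2} \left(-10\right) = 29 + 9 \left(-10\right) = 29 - 90 = -61$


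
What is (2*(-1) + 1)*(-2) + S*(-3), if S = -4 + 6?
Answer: -4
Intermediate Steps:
S = 2
(2*(-1) + 1)*(-2) + S*(-3) = (2*(-1) + 1)*(-2) + 2*(-3) = (-2 + 1)*(-2) - 6 = -1*(-2) - 6 = 2 - 6 = -4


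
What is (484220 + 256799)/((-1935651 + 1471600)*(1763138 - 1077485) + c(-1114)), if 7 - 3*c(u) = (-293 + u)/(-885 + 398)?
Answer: -1082628759/464858000000681 ≈ -2.3289e-6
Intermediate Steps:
c(u) = 3116/1461 + u/1461 (c(u) = 7/3 - (-293 + u)/(3*(-885 + 398)) = 7/3 - (-293 + u)/(3*(-487)) = 7/3 - (-293 + u)*(-1)/(3*487) = 7/3 - (293/487 - u/487)/3 = 7/3 + (-293/1461 + u/1461) = 3116/1461 + u/1461)
(484220 + 256799)/((-1935651 + 1471600)*(1763138 - 1077485) + c(-1114)) = (484220 + 256799)/((-1935651 + 1471600)*(1763138 - 1077485) + (3116/1461 + (1/1461)*(-1114))) = 741019/(-464051*685653 + (3116/1461 - 1114/1461)) = 741019/(-318177960303 + 2002/1461) = 741019/(-464858000000681/1461) = 741019*(-1461/464858000000681) = -1082628759/464858000000681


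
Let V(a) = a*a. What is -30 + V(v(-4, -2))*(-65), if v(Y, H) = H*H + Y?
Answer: -30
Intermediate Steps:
v(Y, H) = Y + H² (v(Y, H) = H² + Y = Y + H²)
V(a) = a²
-30 + V(v(-4, -2))*(-65) = -30 + (-4 + (-2)²)²*(-65) = -30 + (-4 + 4)²*(-65) = -30 + 0²*(-65) = -30 + 0*(-65) = -30 + 0 = -30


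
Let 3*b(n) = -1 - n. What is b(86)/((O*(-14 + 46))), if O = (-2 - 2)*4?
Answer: 29/512 ≈ 0.056641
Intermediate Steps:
O = -16 (O = -4*4 = -16)
b(n) = -⅓ - n/3 (b(n) = (-1 - n)/3 = -⅓ - n/3)
b(86)/((O*(-14 + 46))) = (-⅓ - ⅓*86)/((-16*(-14 + 46))) = (-⅓ - 86/3)/((-16*32)) = -29/(-512) = -29*(-1/512) = 29/512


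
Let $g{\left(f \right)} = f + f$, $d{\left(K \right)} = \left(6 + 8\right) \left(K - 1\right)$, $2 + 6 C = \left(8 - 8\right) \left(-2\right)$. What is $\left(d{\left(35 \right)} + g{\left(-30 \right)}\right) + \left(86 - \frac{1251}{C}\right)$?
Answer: $4255$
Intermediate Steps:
$C = - \frac{1}{3}$ ($C = - \frac{1}{3} + \frac{\left(8 - 8\right) \left(-2\right)}{6} = - \frac{1}{3} + \frac{0 \left(-2\right)}{6} = - \frac{1}{3} + \frac{1}{6} \cdot 0 = - \frac{1}{3} + 0 = - \frac{1}{3} \approx -0.33333$)
$d{\left(K \right)} = -14 + 14 K$ ($d{\left(K \right)} = 14 \left(-1 + K\right) = -14 + 14 K$)
$g{\left(f \right)} = 2 f$
$\left(d{\left(35 \right)} + g{\left(-30 \right)}\right) + \left(86 - \frac{1251}{C}\right) = \left(\left(-14 + 14 \cdot 35\right) + 2 \left(-30\right)\right) - \left(-86 + \frac{1251}{- \frac{1}{3}}\right) = \left(\left(-14 + 490\right) - 60\right) + \left(86 - -3753\right) = \left(476 - 60\right) + \left(86 + 3753\right) = 416 + 3839 = 4255$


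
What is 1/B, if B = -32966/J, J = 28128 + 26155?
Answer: -54283/32966 ≈ -1.6466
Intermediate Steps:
J = 54283
B = -32966/54283 ≈ -0.60730
1/B = 1/(-32966/54283) = -54283/32966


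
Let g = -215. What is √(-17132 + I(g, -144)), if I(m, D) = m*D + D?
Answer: 2*√3421 ≈ 116.98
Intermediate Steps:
I(m, D) = D + D*m (I(m, D) = D*m + D = D + D*m)
√(-17132 + I(g, -144)) = √(-17132 - 144*(1 - 215)) = √(-17132 - 144*(-214)) = √(-17132 + 30816) = √13684 = 2*√3421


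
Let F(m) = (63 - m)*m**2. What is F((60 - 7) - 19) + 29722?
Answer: 63246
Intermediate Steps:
F(m) = m**2*(63 - m)
F((60 - 7) - 19) + 29722 = ((60 - 7) - 19)**2*(63 - ((60 - 7) - 19)) + 29722 = (53 - 19)**2*(63 - (53 - 19)) + 29722 = 34**2*(63 - 1*34) + 29722 = 1156*(63 - 34) + 29722 = 1156*29 + 29722 = 33524 + 29722 = 63246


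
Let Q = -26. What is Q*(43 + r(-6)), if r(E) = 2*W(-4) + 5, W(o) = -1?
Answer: -1196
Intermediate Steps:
r(E) = 3 (r(E) = 2*(-1) + 5 = -2 + 5 = 3)
Q*(43 + r(-6)) = -26*(43 + 3) = -26*46 = -1196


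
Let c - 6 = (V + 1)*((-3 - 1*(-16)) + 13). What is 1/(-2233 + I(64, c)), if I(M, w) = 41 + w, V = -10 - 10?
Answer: -1/2680 ≈ -0.00037313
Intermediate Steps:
V = -20
c = -488 (c = 6 + (-20 + 1)*((-3 - 1*(-16)) + 13) = 6 - 19*((-3 + 16) + 13) = 6 - 19*(13 + 13) = 6 - 19*26 = 6 - 494 = -488)
1/(-2233 + I(64, c)) = 1/(-2233 + (41 - 488)) = 1/(-2233 - 447) = 1/(-2680) = -1/2680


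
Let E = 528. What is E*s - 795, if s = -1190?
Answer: -629115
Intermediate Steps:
E*s - 795 = 528*(-1190) - 795 = -628320 - 795 = -629115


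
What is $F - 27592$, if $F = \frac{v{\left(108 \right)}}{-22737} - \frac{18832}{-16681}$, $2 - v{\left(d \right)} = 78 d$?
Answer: $- \frac{10464411879458}{379275897} \approx -27591.0$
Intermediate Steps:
$v{\left(d \right)} = 2 - 78 d$
$F = \frac{568670566}{379275897}$ ($F = \frac{2 - 8424}{-22737} - \frac{18832}{-16681} = \left(2 - 8424\right) \left(- \frac{1}{22737}\right) - - \frac{18832}{16681} = \left(-8422\right) \left(- \frac{1}{22737}\right) + \frac{18832}{16681} = \frac{8422}{22737} + \frac{18832}{16681} = \frac{568670566}{379275897} \approx 1.4994$)
$F - 27592 = \frac{568670566}{379275897} - 27592 = - \frac{10464411879458}{379275897}$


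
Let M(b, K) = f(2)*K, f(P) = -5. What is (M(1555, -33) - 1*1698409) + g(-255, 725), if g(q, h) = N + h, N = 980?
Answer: -1696539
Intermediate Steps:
g(q, h) = 980 + h
M(b, K) = -5*K
(M(1555, -33) - 1*1698409) + g(-255, 725) = (-5*(-33) - 1*1698409) + (980 + 725) = (165 - 1698409) + 1705 = -1698244 + 1705 = -1696539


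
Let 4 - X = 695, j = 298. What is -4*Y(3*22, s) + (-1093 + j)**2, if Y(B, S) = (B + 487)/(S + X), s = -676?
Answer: 863980387/1367 ≈ 6.3203e+5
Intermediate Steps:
X = -691 (X = 4 - 1*695 = 4 - 695 = -691)
Y(B, S) = (487 + B)/(-691 + S) (Y(B, S) = (B + 487)/(S - 691) = (487 + B)/(-691 + S))
-4*Y(3*22, s) + (-1093 + j)**2 = -4*(487 + 3*22)/(-691 - 676) + (-1093 + 298)**2 = -4*(487 + 66)/(-1367) + (-795)**2 = -(-4)*553/1367 + 632025 = -4*(-553/1367) + 632025 = 2212/1367 + 632025 = 863980387/1367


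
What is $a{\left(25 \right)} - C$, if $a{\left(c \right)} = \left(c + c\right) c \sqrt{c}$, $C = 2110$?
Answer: $4140$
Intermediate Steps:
$a{\left(c \right)} = 2 c^{\frac{5}{2}}$ ($a{\left(c \right)} = 2 c c \sqrt{c} = 2 c^{2} \sqrt{c} = 2 c^{\frac{5}{2}}$)
$a{\left(25 \right)} - C = 2 \cdot 25^{\frac{5}{2}} - 2110 = 2 \cdot 3125 - 2110 = 6250 - 2110 = 4140$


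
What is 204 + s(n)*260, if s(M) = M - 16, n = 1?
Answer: -3696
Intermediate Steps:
s(M) = -16 + M
204 + s(n)*260 = 204 + (-16 + 1)*260 = 204 - 15*260 = 204 - 3900 = -3696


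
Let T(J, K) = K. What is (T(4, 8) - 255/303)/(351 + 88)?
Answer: 723/44339 ≈ 0.016306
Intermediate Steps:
(T(4, 8) - 255/303)/(351 + 88) = (8 - 255/303)/(351 + 88) = (8 - 255*1/303)/439 = (8 - 85/101)*(1/439) = (723/101)*(1/439) = 723/44339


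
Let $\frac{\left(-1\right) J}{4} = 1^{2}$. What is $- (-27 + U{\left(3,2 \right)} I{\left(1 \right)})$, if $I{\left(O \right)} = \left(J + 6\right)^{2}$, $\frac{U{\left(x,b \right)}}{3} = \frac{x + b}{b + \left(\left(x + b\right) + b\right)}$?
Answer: $\frac{61}{3} \approx 20.333$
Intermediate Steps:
$J = -4$ ($J = - 4 \cdot 1^{2} = \left(-4\right) 1 = -4$)
$U{\left(x,b \right)} = \frac{3 \left(b + x\right)}{x + 3 b}$ ($U{\left(x,b \right)} = 3 \frac{x + b}{b + \left(\left(x + b\right) + b\right)} = 3 \frac{b + x}{b + \left(\left(b + x\right) + b\right)} = 3 \frac{b + x}{b + \left(x + 2 b\right)} = 3 \frac{b + x}{x + 3 b} = \frac{3 \left(b + x\right)}{x + 3 b}$)
$I{\left(O \right)} = 4$ ($I{\left(O \right)} = \left(-4 + 6\right)^{2} = 2^{2} = 4$)
$- (-27 + U{\left(3,2 \right)} I{\left(1 \right)}) = - (-27 + \frac{3 \left(2 + 3\right)}{3 + 3 \cdot 2} \cdot 4) = - (-27 + 3 \frac{1}{3 + 6} \cdot 5 \cdot 4) = - (-27 + 3 \cdot \frac{1}{9} \cdot 5 \cdot 4) = - (-27 + \frac{5}{3} \cdot 4) = - (-27 + \frac{20}{3}) = \left(-1\right) \left(- \frac{61}{3}\right) = \frac{61}{3}$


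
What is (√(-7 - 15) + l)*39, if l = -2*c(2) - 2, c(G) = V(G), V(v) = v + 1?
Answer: -312 + 39*I*√22 ≈ -312.0 + 182.93*I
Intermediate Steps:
V(v) = 1 + v
c(G) = 1 + G
l = -8 (l = -2*(1 + 2) - 2 = -2*3 - 2 = -6 - 2 = -8)
(√(-7 - 15) + l)*39 = (√(-7 - 15) - 8)*39 = (√(-22) - 8)*39 = (I*√22 - 8)*39 = (-8 + I*√22)*39 = -312 + 39*I*√22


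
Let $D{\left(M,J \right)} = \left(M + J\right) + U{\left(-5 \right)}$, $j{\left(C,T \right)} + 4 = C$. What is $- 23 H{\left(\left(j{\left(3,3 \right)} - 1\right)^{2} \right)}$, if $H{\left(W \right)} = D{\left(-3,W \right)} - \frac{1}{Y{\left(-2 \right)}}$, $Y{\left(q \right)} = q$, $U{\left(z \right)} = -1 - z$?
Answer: $- \frac{253}{2} \approx -126.5$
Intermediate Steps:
$j{\left(C,T \right)} = -4 + C$
$D{\left(M,J \right)} = 4 + J + M$ ($D{\left(M,J \right)} = \left(M + J\right) - -4 = \left(J + M\right) + \left(-1 + 5\right) = \left(J + M\right) + 4 = 4 + J + M$)
$H{\left(W \right)} = \frac{3}{2} + W$ ($H{\left(W \right)} = \left(4 + W - 3\right) - \frac{1}{-2} = \left(1 + W\right) - - \frac{1}{2} = \left(1 + W\right) + \frac{1}{2} = \frac{3}{2} + W$)
$- 23 H{\left(\left(j{\left(3,3 \right)} - 1\right)^{2} \right)} = - 23 \left(\frac{3}{2} + \left(\left(-4 + 3\right) - 1\right)^{2}\right) = - 23 \left(\frac{3}{2} + \left(-1 - 1\right)^{2}\right) = - 23 \left(\frac{3}{2} + \left(-2\right)^{2}\right) = - 23 \left(\frac{3}{2} + 4\right) = \left(-23\right) \frac{11}{2} = - \frac{253}{2}$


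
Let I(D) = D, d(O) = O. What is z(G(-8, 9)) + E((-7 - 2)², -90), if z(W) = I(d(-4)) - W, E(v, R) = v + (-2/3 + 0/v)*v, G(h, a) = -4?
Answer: 27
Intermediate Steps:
E(v, R) = v/3 (E(v, R) = v + (-2*⅓ + 0)*v = v + (-⅔ + 0)*v = v - 2*v/3 = v/3)
z(W) = -4 - W
z(G(-8, 9)) + E((-7 - 2)², -90) = (-4 - 1*(-4)) + (-7 - 2)²/3 = (-4 + 4) + (⅓)*(-9)² = 0 + (⅓)*81 = 0 + 27 = 27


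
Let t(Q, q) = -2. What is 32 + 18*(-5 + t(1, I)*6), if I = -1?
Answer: -274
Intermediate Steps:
32 + 18*(-5 + t(1, I)*6) = 32 + 18*(-5 - 2*6) = 32 + 18*(-5 - 12) = 32 + 18*(-17) = 32 - 306 = -274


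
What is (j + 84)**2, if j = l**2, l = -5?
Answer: 11881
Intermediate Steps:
j = 25 (j = (-5)**2 = 25)
(j + 84)**2 = (25 + 84)**2 = 109**2 = 11881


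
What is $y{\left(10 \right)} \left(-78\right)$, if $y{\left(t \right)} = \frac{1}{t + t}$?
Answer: $- \frac{39}{10} \approx -3.9$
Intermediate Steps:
$y{\left(t \right)} = \frac{1}{2 t}$
$y{\left(10 \right)} \left(-78\right) = \frac{1}{2 \cdot 10} \left(-78\right) = \frac{1}{2} \cdot \frac{1}{10} \left(-78\right) = \frac{1}{20} \left(-78\right) = - \frac{39}{10}$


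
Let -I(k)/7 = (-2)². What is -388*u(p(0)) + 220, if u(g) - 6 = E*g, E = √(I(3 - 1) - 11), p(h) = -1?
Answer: -2108 + 388*I*√39 ≈ -2108.0 + 2423.1*I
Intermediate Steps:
I(k) = -28 (I(k) = -7*(-2)² = -7*4 = -28)
E = I*√39 (E = √(-28 - 11) = √(-39) = I*√39 ≈ 6.245*I)
u(g) = 6 + I*g*√39 (u(g) = 6 + (I*√39)*g = 6 + I*g*√39)
-388*u(p(0)) + 220 = -388*(6 + I*(-1)*√39) + 220 = -388*(6 - I*√39) + 220 = (-2328 + 388*I*√39) + 220 = -2108 + 388*I*√39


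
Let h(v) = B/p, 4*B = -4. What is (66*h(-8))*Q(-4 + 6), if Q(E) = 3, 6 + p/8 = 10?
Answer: -99/16 ≈ -6.1875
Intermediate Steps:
B = -1 (B = (¼)*(-4) = -1)
p = 32 (p = -48 + 8*10 = -48 + 80 = 32)
h(v) = -1/32
(66*h(-8))*Q(-4 + 6) = (66*(-1/32))*3 = -33/16*3 = -99/16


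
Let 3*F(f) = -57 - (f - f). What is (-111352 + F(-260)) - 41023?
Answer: -152394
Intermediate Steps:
F(f) = -19 (F(f) = (-57 - (f - f))/3 = (-57 - 1*0)/3 = (-57 + 0)/3 = (⅓)*(-57) = -19)
(-111352 + F(-260)) - 41023 = (-111352 - 19) - 41023 = -111371 - 41023 = -152394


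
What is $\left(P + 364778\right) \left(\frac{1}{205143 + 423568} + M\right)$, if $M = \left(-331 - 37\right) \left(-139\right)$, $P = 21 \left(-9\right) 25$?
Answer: $\frac{11579241497008869}{628711} \approx 1.8417 \cdot 10^{10}$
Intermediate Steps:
$P = -4725$ ($P = \left(-189\right) 25 = -4725$)
$M = 51152$ ($M = \left(-368\right) \left(-139\right) = 51152$)
$\left(P + 364778\right) \left(\frac{1}{205143 + 423568} + M\right) = \left(-4725 + 364778\right) \left(\frac{1}{205143 + 423568} + 51152\right) = 360053 \left(\frac{1}{628711} + 51152\right) = 360053 \cdot \frac{32159825073}{628711} = \frac{11579241497008869}{628711}$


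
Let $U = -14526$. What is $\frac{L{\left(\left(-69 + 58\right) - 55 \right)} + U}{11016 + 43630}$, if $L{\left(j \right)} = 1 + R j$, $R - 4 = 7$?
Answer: $- \frac{15251}{54646} \approx -0.27909$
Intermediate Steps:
$R = 11$ ($R = 4 + 7 = 11$)
$L{\left(j \right)} = 1 + 11 j$
$\frac{L{\left(\left(-69 + 58\right) - 55 \right)} + U}{11016 + 43630} = \frac{\left(1 + 11 \left(\left(-69 + 58\right) - 55\right)\right) - 14526}{11016 + 43630} = \frac{\left(1 + 11 \left(-11 - 55\right)\right) - 14526}{54646} = \left(\left(1 + 11 \left(-66\right)\right) - 14526\right) \frac{1}{54646} = \left(\left(1 - 726\right) - 14526\right) \frac{1}{54646} = \left(-725 - 14526\right) \frac{1}{54646} = \left(-15251\right) \frac{1}{54646} = - \frac{15251}{54646}$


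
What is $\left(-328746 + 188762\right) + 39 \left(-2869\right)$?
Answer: $-251875$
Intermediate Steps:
$\left(-328746 + 188762\right) + 39 \left(-2869\right) = -139984 - 111891 = -251875$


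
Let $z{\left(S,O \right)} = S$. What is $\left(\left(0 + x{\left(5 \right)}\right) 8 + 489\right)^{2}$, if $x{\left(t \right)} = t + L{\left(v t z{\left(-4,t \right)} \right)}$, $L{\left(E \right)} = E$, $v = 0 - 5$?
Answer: $1766241$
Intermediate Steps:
$v = -5$ ($v = 0 - 5 = -5$)
$x{\left(t \right)} = 21 t$ ($x{\left(t \right)} = t + - 5 t \left(-4\right) = t + 20 t = 21 t$)
$\left(\left(0 + x{\left(5 \right)}\right) 8 + 489\right)^{2} = \left(\left(0 + 21 \cdot 5\right) 8 + 489\right)^{2} = \left(\left(0 + 105\right) 8 + 489\right)^{2} = \left(105 \cdot 8 + 489\right)^{2} = \left(840 + 489\right)^{2} = 1329^{2} = 1766241$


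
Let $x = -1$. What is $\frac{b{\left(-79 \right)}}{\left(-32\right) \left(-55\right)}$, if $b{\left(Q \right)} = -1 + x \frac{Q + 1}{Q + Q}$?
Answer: $- \frac{59}{69520} \approx -0.00084868$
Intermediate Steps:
$b{\left(Q \right)} = -1 - \frac{1 + Q}{2 Q}$ ($b{\left(Q \right)} = -1 - \frac{Q + 1}{Q + Q} = -1 - \frac{1 + Q}{2 Q}$)
$\frac{b{\left(-79 \right)}}{\left(-32\right) \left(-55\right)} = \frac{\frac{1}{2} \frac{1}{-79} \left(-1 - -237\right)}{\left(-32\right) \left(-55\right)} = \frac{\frac{1}{2} \left(- \frac{1}{79}\right) \left(-1 + 237\right)}{1760} = \frac{1}{2} \left(- \frac{1}{79}\right) 236 \cdot \frac{1}{1760} = \left(- \frac{118}{79}\right) \frac{1}{1760} = - \frac{59}{69520}$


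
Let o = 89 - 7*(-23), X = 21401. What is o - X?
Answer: -21151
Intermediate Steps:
o = 250 (o = 89 + 161 = 250)
o - X = 250 - 1*21401 = 250 - 21401 = -21151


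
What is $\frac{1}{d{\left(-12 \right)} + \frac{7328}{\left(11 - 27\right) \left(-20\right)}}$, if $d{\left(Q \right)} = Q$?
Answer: $\frac{10}{109} \approx 0.091743$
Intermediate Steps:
$\frac{1}{d{\left(-12 \right)} + \frac{7328}{\left(11 - 27\right) \left(-20\right)}} = \frac{1}{-12 + \frac{7328}{\left(11 - 27\right) \left(-20\right)}} = \frac{1}{-12 + \frac{7328}{\left(-16\right) \left(-20\right)}} = \frac{1}{-12 + \frac{7328}{320}} = \frac{1}{-12 + 7328 \cdot \frac{1}{320}} = \frac{1}{-12 + \frac{229}{10}} = \frac{1}{\frac{109}{10}} = \frac{10}{109}$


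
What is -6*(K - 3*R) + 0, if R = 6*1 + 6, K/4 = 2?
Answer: 168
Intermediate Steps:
K = 8 (K = 4*2 = 8)
R = 12 (R = 6 + 6 = 12)
-6*(K - 3*R) + 0 = -6*(8 - 3*12) + 0 = -6*(8 - 36) + 0 = -6*(-28) + 0 = 168 + 0 = 168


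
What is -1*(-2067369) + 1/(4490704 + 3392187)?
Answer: 16296844483780/7882891 ≈ 2.0674e+6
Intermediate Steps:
-1*(-2067369) + 1/(4490704 + 3392187) = 2067369 + 1/7882891 = 16296844483780/7882891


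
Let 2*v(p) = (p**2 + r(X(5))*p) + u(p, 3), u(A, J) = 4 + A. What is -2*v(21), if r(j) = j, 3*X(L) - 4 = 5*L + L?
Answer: -704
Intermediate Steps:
X(L) = 4/3 + 2*L (X(L) = 4/3 + (5*L + L)/3 = 4/3 + (6*L)/3 = 4/3 + 2*L)
v(p) = 2 + p**2/2 + 37*p/6 (v(p) = ((p**2 + (4/3 + 2*5)*p) + (4 + p))/2 = ((p**2 + (4/3 + 10)*p) + (4 + p))/2 = ((p**2 + 34*p/3) + (4 + p))/2 = (4 + p**2 + 37*p/3)/2 = 2 + p**2/2 + 37*p/6)
-2*v(21) = -2*(2 + (1/2)*21**2 + (37/6)*21) = -2*(2 + (1/2)*441 + 259/2) = -2*(2 + 441/2 + 259/2) = -2*352 = -704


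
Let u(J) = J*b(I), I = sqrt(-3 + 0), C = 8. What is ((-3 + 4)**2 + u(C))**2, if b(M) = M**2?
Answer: 529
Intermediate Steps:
I = I*sqrt(3) (I = sqrt(-3) = I*sqrt(3) ≈ 1.732*I)
u(J) = -3*J (u(J) = J*(I*sqrt(3))**2 = J*(-3) = -3*J)
((-3 + 4)**2 + u(C))**2 = ((-3 + 4)**2 - 3*8)**2 = (1**2 - 24)**2 = (1 - 24)**2 = (-23)**2 = 529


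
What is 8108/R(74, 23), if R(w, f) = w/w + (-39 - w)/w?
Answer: -599992/39 ≈ -15384.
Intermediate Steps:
R(w, f) = 1 + (-39 - w)/w
8108/R(74, 23) = 8108/((-39/74)) = 8108/((-39*1/74)) = 8108/(-39/74) = 8108*(-74/39) = -599992/39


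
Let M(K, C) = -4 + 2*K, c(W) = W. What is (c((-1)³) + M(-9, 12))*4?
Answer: -92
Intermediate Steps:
(c((-1)³) + M(-9, 12))*4 = ((-1)³ + (-4 + 2*(-9)))*4 = (-1 + (-4 - 18))*4 = (-1 - 22)*4 = -23*4 = -92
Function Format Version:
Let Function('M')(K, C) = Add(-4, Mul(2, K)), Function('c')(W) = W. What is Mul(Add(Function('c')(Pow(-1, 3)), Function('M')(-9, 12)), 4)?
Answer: -92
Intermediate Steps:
Mul(Add(Function('c')(Pow(-1, 3)), Function('M')(-9, 12)), 4) = Mul(Add(Pow(-1, 3), Add(-4, Mul(2, -9))), 4) = Mul(Add(-1, Add(-4, -18)), 4) = Mul(Add(-1, -22), 4) = Mul(-23, 4) = -92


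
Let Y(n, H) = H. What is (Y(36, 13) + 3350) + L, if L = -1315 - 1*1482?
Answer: 566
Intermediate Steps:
L = -2797 (L = -1315 - 1482 = -2797)
(Y(36, 13) + 3350) + L = (13 + 3350) - 2797 = 3363 - 2797 = 566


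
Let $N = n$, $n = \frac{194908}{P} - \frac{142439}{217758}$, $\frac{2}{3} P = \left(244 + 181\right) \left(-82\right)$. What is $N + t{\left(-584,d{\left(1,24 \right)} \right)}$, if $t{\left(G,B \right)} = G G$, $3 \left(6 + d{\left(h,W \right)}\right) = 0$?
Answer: $\frac{431365854271579}{1264811050} \approx 3.4105 \cdot 10^{5}$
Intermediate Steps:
$d{\left(h,W \right)} = -6$ ($d{\left(h,W \right)} = -6 + \frac{1}{3} \cdot 0 = -6 + 0 = -6$)
$P = -52275$ ($P = \frac{3 \left(244 + 181\right) \left(-82\right)}{2} = \frac{3 \cdot 425 \left(-82\right)}{2} = \frac{3}{2} \left(-34850\right) = -52275$)
$t{\left(G,B \right)} = G^{2}$
$n = - \frac{5543197221}{1264811050}$ ($n = \frac{194908}{-52275} - \frac{142439}{217758} = 194908 \left(- \frac{1}{52275}\right) - \frac{142439}{217758} = - \frac{194908}{52275} - \frac{142439}{217758} = - \frac{5543197221}{1264811050} \approx -4.3826$)
$N = - \frac{5543197221}{1264811050} \approx -4.3826$
$N + t{\left(-584,d{\left(1,24 \right)} \right)} = - \frac{5543197221}{1264811050} + \left(-584\right)^{2} = - \frac{5543197221}{1264811050} + 341056 = \frac{431365854271579}{1264811050}$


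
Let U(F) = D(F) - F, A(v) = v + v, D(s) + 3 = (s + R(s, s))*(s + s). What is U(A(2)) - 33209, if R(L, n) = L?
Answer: -33152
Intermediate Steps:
D(s) = -3 + 4*s**2 (D(s) = -3 + (s + s)*(s + s) = -3 + (2*s)*(2*s) = -3 + 4*s**2)
A(v) = 2*v
U(F) = -3 - F + 4*F**2 (U(F) = (-3 + 4*F**2) - F = -3 - F + 4*F**2)
U(A(2)) - 33209 = (-3 - 2*2 + 4*(2*2)**2) - 33209 = (-3 - 1*4 + 4*4**2) - 33209 = (-3 - 4 + 4*16) - 33209 = (-3 - 4 + 64) - 33209 = 57 - 33209 = -33152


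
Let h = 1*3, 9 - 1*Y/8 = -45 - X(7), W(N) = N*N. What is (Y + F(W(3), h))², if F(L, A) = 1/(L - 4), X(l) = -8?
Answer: 3389281/25 ≈ 1.3557e+5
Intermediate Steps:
W(N) = N²
Y = 368 (Y = 72 - 8*(-45 - 1*(-8)) = 72 - 8*(-45 + 8) = 72 - 8*(-37) = 72 + 296 = 368)
h = 3
F(L, A) = 1/(-4 + L)
(Y + F(W(3), h))² = (368 + 1/(-4 + 3²))² = (368 + 1/(-4 + 9))² = (368 + 1/5)² = (368 + ⅕)² = (1841/5)² = 3389281/25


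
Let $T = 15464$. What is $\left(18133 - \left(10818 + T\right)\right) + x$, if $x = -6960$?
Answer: $-15109$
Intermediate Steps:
$\left(18133 - \left(10818 + T\right)\right) + x = \left(18133 - 26282\right) - 6960 = -8149 - 6960 = -15109$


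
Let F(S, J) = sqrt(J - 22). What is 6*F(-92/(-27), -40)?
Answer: 6*I*sqrt(62) ≈ 47.244*I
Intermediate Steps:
F(S, J) = sqrt(-22 + J)
6*F(-92/(-27), -40) = 6*sqrt(-22 - 40) = 6*sqrt(-62) = 6*(I*sqrt(62)) = 6*I*sqrt(62)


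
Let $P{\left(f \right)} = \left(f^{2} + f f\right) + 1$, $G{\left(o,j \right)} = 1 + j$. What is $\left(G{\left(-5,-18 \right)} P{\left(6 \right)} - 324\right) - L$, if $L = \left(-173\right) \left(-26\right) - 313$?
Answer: $-5750$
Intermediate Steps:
$P{\left(f \right)} = 1 + 2 f^{2}$ ($P{\left(f \right)} = \left(f^{2} + f^{2}\right) + 1 = 2 f^{2} + 1 = 1 + 2 f^{2}$)
$L = 4185$ ($L = 4498 - 313 = 4185$)
$\left(G{\left(-5,-18 \right)} P{\left(6 \right)} - 324\right) - L = \left(\left(1 - 18\right) \left(1 + 2 \cdot 6^{2}\right) - 324\right) - 4185 = \left(- 17 \left(1 + 2 \cdot 36\right) - 324\right) - 4185 = \left(- 17 \left(1 + 72\right) - 324\right) - 4185 = \left(\left(-17\right) 73 - 324\right) - 4185 = \left(-1241 - 324\right) - 4185 = -1565 - 4185 = -5750$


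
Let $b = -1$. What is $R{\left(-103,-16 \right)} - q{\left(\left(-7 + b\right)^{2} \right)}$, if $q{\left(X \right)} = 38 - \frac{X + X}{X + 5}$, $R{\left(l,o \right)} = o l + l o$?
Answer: $\frac{224930}{69} \approx 3259.9$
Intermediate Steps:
$R{\left(l,o \right)} = 2 l o$ ($R{\left(l,o \right)} = l o + l o = 2 l o$)
$q{\left(X \right)} = 38 - \frac{2 X}{5 + X}$
$R{\left(-103,-16 \right)} - q{\left(\left(-7 + b\right)^{2} \right)} = 2 \left(-103\right) \left(-16\right) - \frac{2 \left(95 + 18 \left(-7 - 1\right)^{2}\right)}{5 + \left(-7 - 1\right)^{2}} = 3296 - \frac{2 \left(95 + 18 \left(-8\right)^{2}\right)}{5 + \left(-8\right)^{2}} = 3296 - \frac{2 \left(95 + 18 \cdot 64\right)}{5 + 64} = 3296 - \frac{2 \left(95 + 1152\right)}{69} = 3296 - 2 \cdot \frac{1}{69} \cdot 1247 = 3296 - \frac{2494}{69} = \frac{224930}{69}$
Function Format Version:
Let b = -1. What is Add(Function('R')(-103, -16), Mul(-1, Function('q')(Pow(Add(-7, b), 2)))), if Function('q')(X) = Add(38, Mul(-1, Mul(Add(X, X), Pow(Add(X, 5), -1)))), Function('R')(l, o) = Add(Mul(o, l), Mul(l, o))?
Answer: Rational(224930, 69) ≈ 3259.9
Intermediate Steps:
Function('R')(l, o) = Mul(2, l, o) (Function('R')(l, o) = Add(Mul(l, o), Mul(l, o)) = Mul(2, l, o))
Function('q')(X) = Add(38, Mul(-2, X, Pow(Add(5, X), -1))) (Function('q')(X) = Add(38, Mul(-1, Mul(Mul(2, X), Pow(Add(5, X), -1)))) = Add(38, Mul(-1, Mul(2, X, Pow(Add(5, X), -1)))) = Add(38, Mul(-2, X, Pow(Add(5, X), -1))))
Add(Function('R')(-103, -16), Mul(-1, Function('q')(Pow(Add(-7, b), 2)))) = Add(Mul(2, -103, -16), Mul(-1, Mul(2, Pow(Add(5, Pow(Add(-7, -1), 2)), -1), Add(95, Mul(18, Pow(Add(-7, -1), 2)))))) = Add(3296, Mul(-1, Mul(2, Pow(Add(5, Pow(-8, 2)), -1), Add(95, Mul(18, Pow(-8, 2)))))) = Add(3296, Mul(-1, Mul(2, Pow(Add(5, 64), -1), Add(95, Mul(18, 64))))) = Add(3296, Mul(-1, Mul(2, Pow(69, -1), Add(95, 1152)))) = Add(3296, Mul(-1, Mul(2, Rational(1, 69), 1247))) = Add(3296, Mul(-1, Rational(2494, 69))) = Add(3296, Rational(-2494, 69)) = Rational(224930, 69)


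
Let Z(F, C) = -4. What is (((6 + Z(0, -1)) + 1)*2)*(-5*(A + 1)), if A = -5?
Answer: 120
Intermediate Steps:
(((6 + Z(0, -1)) + 1)*2)*(-5*(A + 1)) = (((6 - 4) + 1)*2)*(-5*(-5 + 1)) = ((2 + 1)*2)*(-5*(-4)) = (3*2)*20 = 6*20 = 120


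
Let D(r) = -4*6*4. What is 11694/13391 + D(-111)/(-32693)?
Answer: 383597478/437791963 ≈ 0.87621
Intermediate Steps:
D(r) = -96 (D(r) = -24*4 = -96)
11694/13391 + D(-111)/(-32693) = 11694/13391 - 96/(-32693) = 11694*(1/13391) - 96*(-1/32693) = 11694/13391 + 96/32693 = 383597478/437791963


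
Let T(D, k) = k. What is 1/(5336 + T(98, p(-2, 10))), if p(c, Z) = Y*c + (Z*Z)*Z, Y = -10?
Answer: 1/6356 ≈ 0.00015733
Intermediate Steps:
p(c, Z) = Z**3 - 10*c (p(c, Z) = -10*c + (Z*Z)*Z = -10*c + Z**2*Z = -10*c + Z**3 = Z**3 - 10*c)
1/(5336 + T(98, p(-2, 10))) = 1/(5336 + (10**3 - 10*(-2))) = 1/(5336 + (1000 + 20)) = 1/(5336 + 1020) = 1/6356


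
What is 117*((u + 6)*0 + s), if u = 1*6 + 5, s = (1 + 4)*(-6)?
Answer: -3510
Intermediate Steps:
s = -30 (s = 5*(-6) = -30)
u = 11 (u = 6 + 5 = 11)
117*((u + 6)*0 + s) = 117*((11 + 6)*0 - 30) = 117*(17*0 - 30) = 117*(0 - 30) = 117*(-30) = -3510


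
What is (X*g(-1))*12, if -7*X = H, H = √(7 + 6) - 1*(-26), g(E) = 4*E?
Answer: 1248/7 + 48*√13/7 ≈ 203.01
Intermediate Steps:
H = 26 + √13 (H = √13 + 26 = 26 + √13 ≈ 29.606)
X = -26/7 - √13/7 (X = -(26 + √13)/7 = -26/7 - √13/7 ≈ -4.2294)
(X*g(-1))*12 = ((-26/7 - √13/7)*(4*(-1)))*12 = ((-26/7 - √13/7)*(-4))*12 = (104/7 + 4*√13/7)*12 = 1248/7 + 48*√13/7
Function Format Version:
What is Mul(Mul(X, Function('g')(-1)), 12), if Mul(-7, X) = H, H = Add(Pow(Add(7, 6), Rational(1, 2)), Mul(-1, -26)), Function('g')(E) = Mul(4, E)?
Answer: Add(Rational(1248, 7), Mul(Rational(48, 7), Pow(13, Rational(1, 2)))) ≈ 203.01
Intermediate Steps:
H = Add(26, Pow(13, Rational(1, 2))) (H = Add(Pow(13, Rational(1, 2)), 26) = Add(26, Pow(13, Rational(1, 2))) ≈ 29.606)
X = Add(Rational(-26, 7), Mul(Rational(-1, 7), Pow(13, Rational(1, 2)))) (X = Mul(Rational(-1, 7), Add(26, Pow(13, Rational(1, 2)))) = Add(Rational(-26, 7), Mul(Rational(-1, 7), Pow(13, Rational(1, 2)))) ≈ -4.2294)
Mul(Mul(X, Function('g')(-1)), 12) = Mul(Mul(Add(Rational(-26, 7), Mul(Rational(-1, 7), Pow(13, Rational(1, 2)))), Mul(4, -1)), 12) = Mul(Mul(Add(Rational(-26, 7), Mul(Rational(-1, 7), Pow(13, Rational(1, 2)))), -4), 12) = Mul(Add(Rational(104, 7), Mul(Rational(4, 7), Pow(13, Rational(1, 2)))), 12) = Add(Rational(1248, 7), Mul(Rational(48, 7), Pow(13, Rational(1, 2))))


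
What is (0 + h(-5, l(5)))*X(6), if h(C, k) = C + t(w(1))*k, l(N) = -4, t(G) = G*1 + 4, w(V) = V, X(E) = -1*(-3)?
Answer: -75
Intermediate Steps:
X(E) = 3
t(G) = 4 + G (t(G) = G + 4 = 4 + G)
h(C, k) = C + 5*k (h(C, k) = C + (4 + 1)*k = C + 5*k)
(0 + h(-5, l(5)))*X(6) = (0 + (-5 + 5*(-4)))*3 = (0 + (-5 - 20))*3 = (0 - 25)*3 = -25*3 = -75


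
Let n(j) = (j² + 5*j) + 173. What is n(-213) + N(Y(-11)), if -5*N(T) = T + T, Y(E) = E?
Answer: 222407/5 ≈ 44481.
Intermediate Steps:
N(T) = -2*T/5 (N(T) = -(T + T)/5 = -2*T/5)
n(j) = 173 + j² + 5*j
n(-213) + N(Y(-11)) = (173 + (-213)² + 5*(-213)) - ⅖*(-11) = (173 + 45369 - 1065) + 22/5 = 44477 + 22/5 = 222407/5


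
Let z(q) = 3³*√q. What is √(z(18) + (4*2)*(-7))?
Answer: √(-56 + 81*√2) ≈ 7.6519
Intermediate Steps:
z(q) = 27*√q
√(z(18) + (4*2)*(-7)) = √(27*√18 + (4*2)*(-7)) = √(27*(3*√2) + 8*(-7)) = √(81*√2 - 56) = √(-56 + 81*√2)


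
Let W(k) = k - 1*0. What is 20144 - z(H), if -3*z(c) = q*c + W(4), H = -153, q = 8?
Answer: 59212/3 ≈ 19737.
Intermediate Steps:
W(k) = k (W(k) = k + 0 = k)
z(c) = -4/3 - 8*c/3 (z(c) = -(8*c + 4)/3 = -(4 + 8*c)/3 = -4/3 - 8*c/3)
20144 - z(H) = 20144 - (-4/3 - 8/3*(-153)) = 20144 - (-4/3 + 408) = 20144 - 1*1220/3 = 20144 - 1220/3 = 59212/3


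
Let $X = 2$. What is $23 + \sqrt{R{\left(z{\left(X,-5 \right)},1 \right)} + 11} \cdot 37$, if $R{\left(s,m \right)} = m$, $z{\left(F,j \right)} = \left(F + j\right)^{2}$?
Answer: $23 + 74 \sqrt{3} \approx 151.17$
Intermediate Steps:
$23 + \sqrt{R{\left(z{\left(X,-5 \right)},1 \right)} + 11} \cdot 37 = 23 + \sqrt{1 + 11} \cdot 37 = 23 + \sqrt{12} \cdot 37 = 23 + 2 \sqrt{3} \cdot 37 = 23 + 74 \sqrt{3}$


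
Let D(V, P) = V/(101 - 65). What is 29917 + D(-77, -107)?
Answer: 1076935/36 ≈ 29915.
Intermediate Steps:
D(V, P) = V/36
29917 + D(-77, -107) = 29917 + (1/36)*(-77) = 29917 - 77/36 = 1076935/36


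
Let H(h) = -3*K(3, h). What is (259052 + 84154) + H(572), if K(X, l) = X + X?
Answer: 343188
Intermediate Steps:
K(X, l) = 2*X
H(h) = -18 (H(h) = -6*3 = -3*6 = -18)
(259052 + 84154) + H(572) = (259052 + 84154) - 18 = 343206 - 18 = 343188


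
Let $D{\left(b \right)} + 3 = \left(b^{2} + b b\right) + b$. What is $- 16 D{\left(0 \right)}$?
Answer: $48$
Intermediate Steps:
$D{\left(b \right)} = -3 + b + 2 b^{2}$ ($D{\left(b \right)} = -3 + \left(\left(b^{2} + b b\right) + b\right) = -3 + \left(\left(b^{2} + b^{2}\right) + b\right) = -3 + \left(2 b^{2} + b\right) = -3 + \left(b + 2 b^{2}\right) = -3 + b + 2 b^{2}$)
$- 16 D{\left(0 \right)} = - 16 \left(-3 + 0 + 2 \cdot 0^{2}\right) = - 16 \left(-3 + 0 + 2 \cdot 0\right) = - 16 \left(-3 + 0 + 0\right) = \left(-16\right) \left(-3\right) = 48$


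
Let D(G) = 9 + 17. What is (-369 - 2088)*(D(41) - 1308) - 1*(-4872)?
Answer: 3154746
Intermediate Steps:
D(G) = 26
(-369 - 2088)*(D(41) - 1308) - 1*(-4872) = (-369 - 2088)*(26 - 1308) - 1*(-4872) = -2457*(-1282) + 4872 = 3149874 + 4872 = 3154746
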